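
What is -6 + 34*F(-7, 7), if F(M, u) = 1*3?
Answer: 96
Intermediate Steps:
F(M, u) = 3
-6 + 34*F(-7, 7) = -6 + 34*3 = -6 + 102 = 96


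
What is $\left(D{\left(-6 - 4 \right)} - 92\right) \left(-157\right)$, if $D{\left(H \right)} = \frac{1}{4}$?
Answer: $\frac{57619}{4} \approx 14405.0$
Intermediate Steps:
$D{\left(H \right)} = \frac{1}{4}$
$\left(D{\left(-6 - 4 \right)} - 92\right) \left(-157\right) = \left(\frac{1}{4} - 92\right) \left(-157\right) = \left(- \frac{367}{4}\right) \left(-157\right) = \frac{57619}{4}$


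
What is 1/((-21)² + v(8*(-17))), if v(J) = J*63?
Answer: -1/8127 ≈ -0.00012305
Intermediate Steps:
v(J) = 63*J
1/((-21)² + v(8*(-17))) = 1/((-21)² + 63*(8*(-17))) = 1/(441 + 63*(-136)) = 1/(441 - 8568) = 1/(-8127) = -1/8127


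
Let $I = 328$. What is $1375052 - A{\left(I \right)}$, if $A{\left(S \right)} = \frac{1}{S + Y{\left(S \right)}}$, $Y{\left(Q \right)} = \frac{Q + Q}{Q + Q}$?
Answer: $\frac{452392107}{329} \approx 1.3751 \cdot 10^{6}$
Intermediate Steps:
$Y{\left(Q \right)} = 1$ ($Y{\left(Q \right)} = \frac{2 Q}{2 Q} = 2 Q \frac{1}{2 Q} = 1$)
$A{\left(S \right)} = \frac{1}{1 + S}$ ($A{\left(S \right)} = \frac{1}{S + 1} = \frac{1}{1 + S}$)
$1375052 - A{\left(I \right)} = 1375052 - \frac{1}{1 + 328} = 1375052 - \frac{1}{329} = \frac{452392107}{329}$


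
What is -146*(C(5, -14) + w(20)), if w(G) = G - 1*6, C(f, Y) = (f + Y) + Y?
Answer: 1314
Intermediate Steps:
C(f, Y) = f + 2*Y (C(f, Y) = (Y + f) + Y = f + 2*Y)
w(G) = -6 + G (w(G) = G - 6 = -6 + G)
-146*(C(5, -14) + w(20)) = -146*((5 + 2*(-14)) + (-6 + 20)) = -146*((5 - 28) + 14) = -146*(-23 + 14) = -146*(-9) = 1314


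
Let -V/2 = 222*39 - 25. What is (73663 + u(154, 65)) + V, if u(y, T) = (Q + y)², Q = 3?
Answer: 81046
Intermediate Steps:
u(y, T) = (3 + y)²
V = -17266 (V = -2*(222*39 - 25) = -2*(8658 - 25) = -2*8633 = -17266)
(73663 + u(154, 65)) + V = (73663 + (3 + 154)²) - 17266 = (73663 + 157²) - 17266 = (73663 + 24649) - 17266 = 98312 - 17266 = 81046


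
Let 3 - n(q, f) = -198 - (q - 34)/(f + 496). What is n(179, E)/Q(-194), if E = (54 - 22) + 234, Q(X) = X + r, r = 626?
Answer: 153307/329184 ≈ 0.46572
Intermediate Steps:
Q(X) = 626 + X (Q(X) = X + 626 = 626 + X)
E = 266 (E = 32 + 234 = 266)
n(q, f) = 201 + (-34 + q)/(496 + f) (n(q, f) = 3 - (-198 - (q - 34)/(f + 496)) = 3 - (-198 - (-34 + q)/(496 + f)) = 3 + (198 + (-34 + q)/(496 + f)) = 201 + (-34 + q)/(496 + f))
n(179, E)/Q(-194) = ((99662 + 179 + 201*266)/(496 + 266))/(626 - 194) = ((99662 + 179 + 53466)/762)/432 = ((1/762)*153307)*(1/432) = (153307/762)*(1/432) = 153307/329184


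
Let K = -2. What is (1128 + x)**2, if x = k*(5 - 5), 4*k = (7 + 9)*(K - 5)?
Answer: 1272384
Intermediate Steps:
k = -28 (k = ((7 + 9)*(-2 - 5))/4 = (16*(-7))/4 = (1/4)*(-112) = -28)
x = 0 (x = -28*(5 - 5) = -28*0 = 0)
(1128 + x)**2 = (1128 + 0)**2 = 1128**2 = 1272384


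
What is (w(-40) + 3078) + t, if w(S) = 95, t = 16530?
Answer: 19703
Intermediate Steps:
(w(-40) + 3078) + t = (95 + 3078) + 16530 = 3173 + 16530 = 19703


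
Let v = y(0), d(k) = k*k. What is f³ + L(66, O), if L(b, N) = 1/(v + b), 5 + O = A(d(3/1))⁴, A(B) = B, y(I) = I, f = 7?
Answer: 22639/66 ≈ 343.02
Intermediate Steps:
d(k) = k²
v = 0
O = 6556 (O = -5 + ((3/1)²)⁴ = -5 + ((3*1)²)⁴ = -5 + (3²)⁴ = -5 + 9⁴ = -5 + 6561 = 6556)
L(b, N) = 1/b (L(b, N) = 1/(0 + b) = 1/b)
f³ + L(66, O) = 7³ + 1/66 = 343 + 1/66 = 22639/66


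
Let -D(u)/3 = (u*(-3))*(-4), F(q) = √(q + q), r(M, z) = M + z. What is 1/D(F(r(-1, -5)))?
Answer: I*√3/216 ≈ 0.0080187*I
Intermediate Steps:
F(q) = √2*√q (F(q) = √(2*q) = √2*√q)
D(u) = -36*u (D(u) = -3*u*(-3)*(-4) = -3*(-3*u)*(-4) = -36*u)
1/D(F(r(-1, -5))) = 1/(-36*√2*√(-1 - 5)) = 1/(-36*√2*√(-6)) = 1/(-36*√2*I*√6) = 1/(-72*I*√3) = I*√3/216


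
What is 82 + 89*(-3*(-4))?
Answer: 1150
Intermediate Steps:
82 + 89*(-3*(-4)) = 82 + 89*12 = 82 + 1068 = 1150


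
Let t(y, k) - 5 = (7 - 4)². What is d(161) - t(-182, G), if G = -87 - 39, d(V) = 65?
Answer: 51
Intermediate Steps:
G = -126
t(y, k) = 14 (t(y, k) = 5 + (7 - 4)² = 5 + 3² = 5 + 9 = 14)
d(161) - t(-182, G) = 65 - 1*14 = 65 - 14 = 51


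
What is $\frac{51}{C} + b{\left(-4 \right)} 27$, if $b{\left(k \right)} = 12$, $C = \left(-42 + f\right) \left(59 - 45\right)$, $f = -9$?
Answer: $\frac{4535}{14} \approx 323.93$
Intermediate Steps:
$C = -714$ ($C = \left(-42 - 9\right) \left(59 - 45\right) = \left(-51\right) 14 = -714$)
$\frac{51}{C} + b{\left(-4 \right)} 27 = \frac{51}{-714} + 12 \cdot 27 = 51 \left(- \frac{1}{714}\right) + 324 = - \frac{1}{14} + 324 = \frac{4535}{14}$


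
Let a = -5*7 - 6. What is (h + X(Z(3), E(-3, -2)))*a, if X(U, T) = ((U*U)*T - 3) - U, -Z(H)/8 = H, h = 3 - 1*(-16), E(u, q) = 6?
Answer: -143336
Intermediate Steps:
h = 19 (h = 3 + 16 = 19)
Z(H) = -8*H
a = -41 (a = -35 - 6 = -41)
X(U, T) = -3 - U + T*U**2 (X(U, T) = (U**2*T - 3) - U = (T*U**2 - 3) - U = (-3 + T*U**2) - U = -3 - U + T*U**2)
(h + X(Z(3), E(-3, -2)))*a = (19 + (-3 - (-8)*3 + 6*(-8*3)**2))*(-41) = (19 + (-3 - 1*(-24) + 6*(-24)**2))*(-41) = (19 + (-3 + 24 + 6*576))*(-41) = (19 + (-3 + 24 + 3456))*(-41) = (19 + 3477)*(-41) = 3496*(-41) = -143336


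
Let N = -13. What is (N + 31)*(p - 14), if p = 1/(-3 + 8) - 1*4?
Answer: -1602/5 ≈ -320.40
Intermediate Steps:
p = -19/5 (p = 1/5 - 4 = ⅕ - 4 = -19/5 ≈ -3.8000)
(N + 31)*(p - 14) = (-13 + 31)*(-19/5 - 14) = 18*(-89/5) = -1602/5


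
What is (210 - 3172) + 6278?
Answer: 3316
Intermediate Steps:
(210 - 3172) + 6278 = -2962 + 6278 = 3316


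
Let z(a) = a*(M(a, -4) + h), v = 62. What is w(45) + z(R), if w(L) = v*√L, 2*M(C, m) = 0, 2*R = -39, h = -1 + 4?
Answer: -117/2 + 186*√5 ≈ 357.41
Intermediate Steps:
h = 3
R = -39/2 (R = (½)*(-39) = -39/2 ≈ -19.500)
M(C, m) = 0 (M(C, m) = (½)*0 = 0)
z(a) = 3*a (z(a) = a*(0 + 3) = a*3 = 3*a)
w(L) = 62*√L
w(45) + z(R) = 62*√45 + 3*(-39/2) = 62*(3*√5) - 117/2 = 186*√5 - 117/2 = -117/2 + 186*√5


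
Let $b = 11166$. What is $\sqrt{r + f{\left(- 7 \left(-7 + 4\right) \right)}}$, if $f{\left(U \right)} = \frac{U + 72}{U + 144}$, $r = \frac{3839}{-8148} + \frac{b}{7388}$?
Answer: $\frac{\sqrt{274703576654347995}}{413857290} \approx 1.2664$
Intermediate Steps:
$r = \frac{15654509}{15049356}$ ($r = \frac{3839}{-8148} + \frac{11166}{7388} = 3839 \left(- \frac{1}{8148}\right) + 11166 \cdot \frac{1}{7388} = - \frac{3839}{8148} + \frac{5583}{3694} = \frac{15654509}{15049356} \approx 1.0402$)
$f{\left(U \right)} = \frac{72 + U}{144 + U}$
$\sqrt{r + f{\left(- 7 \left(-7 + 4\right) \right)}} = \sqrt{\frac{15654509}{15049356} + \frac{72 - 7 \left(-7 + 4\right)}{144 - 7 \left(-7 + 4\right)}} = \sqrt{\frac{15654509}{15049356} + \frac{72 - -21}{144 - -21}} = \sqrt{\frac{15654509}{15049356} + \frac{72 + 21}{144 + 21}} = \sqrt{\frac{15654509}{15049356} + \frac{1}{165} \cdot 93} = \sqrt{\frac{15654509}{15049356} + \frac{31}{55}} = \sqrt{\frac{1327528031}{827714580}} = \frac{\sqrt{274703576654347995}}{413857290}$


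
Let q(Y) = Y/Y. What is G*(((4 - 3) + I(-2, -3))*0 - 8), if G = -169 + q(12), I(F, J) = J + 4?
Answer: 1344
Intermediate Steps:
I(F, J) = 4 + J
q(Y) = 1
G = -168 (G = -169 + 1 = -168)
G*(((4 - 3) + I(-2, -3))*0 - 8) = -168*(((4 - 3) + (4 - 3))*0 - 8) = -168*((1 + 1)*0 - 8) = -168*(2*0 - 8) = -168*(0 - 8) = -168*(-8) = 1344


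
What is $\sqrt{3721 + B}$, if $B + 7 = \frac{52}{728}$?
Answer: $\frac{\sqrt{727958}}{14} \approx 60.943$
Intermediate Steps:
$B = - \frac{97}{14}$ ($B = -7 + \frac{52}{728} = -7 + 52 \cdot \frac{1}{728} = -7 + \frac{1}{14} = - \frac{97}{14} \approx -6.9286$)
$\sqrt{3721 + B} = \sqrt{3721 - \frac{97}{14}} = \sqrt{\frac{51997}{14}} = \frac{\sqrt{727958}}{14}$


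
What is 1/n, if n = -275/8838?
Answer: -8838/275 ≈ -32.138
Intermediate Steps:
n = -275/8838 (n = -275*1/8838 = -275/8838 ≈ -0.031116)
1/n = 1/(-275/8838) = -8838/275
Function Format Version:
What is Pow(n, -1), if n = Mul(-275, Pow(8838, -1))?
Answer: Rational(-8838, 275) ≈ -32.138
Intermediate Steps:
n = Rational(-275, 8838) (n = Mul(-275, Rational(1, 8838)) = Rational(-275, 8838) ≈ -0.031116)
Pow(n, -1) = Pow(Rational(-275, 8838), -1) = Rational(-8838, 275)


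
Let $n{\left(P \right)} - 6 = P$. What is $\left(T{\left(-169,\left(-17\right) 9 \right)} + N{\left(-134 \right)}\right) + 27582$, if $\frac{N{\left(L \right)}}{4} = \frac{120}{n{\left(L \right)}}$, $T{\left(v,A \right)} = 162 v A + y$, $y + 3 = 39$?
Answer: $\frac{16865793}{4} \approx 4.2164 \cdot 10^{6}$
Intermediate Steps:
$y = 36$ ($y = -3 + 39 = 36$)
$T{\left(v,A \right)} = 36 + 162 A v$ ($T{\left(v,A \right)} = 162 v A + 36 = 162 A v + 36 = 36 + 162 A v$)
$n{\left(P \right)} = 6 + P$
$N{\left(L \right)} = \frac{480}{6 + L}$ ($N{\left(L \right)} = 4 \frac{120}{6 + L} = \frac{480}{6 + L}$)
$\left(T{\left(-169,\left(-17\right) 9 \right)} + N{\left(-134 \right)}\right) + 27582 = \left(\left(36 + 162 \left(\left(-17\right) 9\right) \left(-169\right)\right) + \frac{480}{6 - 134}\right) + 27582 = \left(\left(36 + 162 \left(-153\right) \left(-169\right)\right) + \frac{480}{-128}\right) + 27582 = \left(\left(36 + 4188834\right) + 480 \left(- \frac{1}{128}\right)\right) + 27582 = \left(4188870 - \frac{15}{4}\right) + 27582 = \frac{16755465}{4} + 27582 = \frac{16865793}{4}$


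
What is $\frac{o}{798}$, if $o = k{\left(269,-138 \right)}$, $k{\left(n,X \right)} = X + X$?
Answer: $- \frac{46}{133} \approx -0.34586$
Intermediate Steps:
$k{\left(n,X \right)} = 2 X$
$o = -276$ ($o = 2 \left(-138\right) = -276$)
$\frac{o}{798} = - \frac{276}{798} = \left(-276\right) \frac{1}{798} = - \frac{46}{133}$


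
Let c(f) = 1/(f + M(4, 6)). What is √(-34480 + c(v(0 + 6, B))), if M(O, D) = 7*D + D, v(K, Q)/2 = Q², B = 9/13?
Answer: I*√2360467542174/8274 ≈ 185.69*I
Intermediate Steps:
B = 9/13 (B = 9*(1/13) = 9/13 ≈ 0.69231)
v(K, Q) = 2*Q²
M(O, D) = 8*D
c(f) = 1/(48 + f) (c(f) = 1/(f + 8*6) = 1/(f + 48) = 1/(48 + f))
√(-34480 + c(v(0 + 6, B))) = √(-34480 + 1/(48 + 2*(9/13)²)) = √(-34480 + 1/(48 + 2*(81/169))) = √(-34480 + 1/(48 + 162/169)) = √(-34480 + 1/(8274/169)) = √(-34480 + 169/8274) = √(-285287351/8274) = I*√2360467542174/8274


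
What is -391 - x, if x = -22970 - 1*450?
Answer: 23029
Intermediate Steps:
x = -23420 (x = -22970 - 450 = -23420)
-391 - x = -391 - 1*(-23420) = -391 + 23420 = 23029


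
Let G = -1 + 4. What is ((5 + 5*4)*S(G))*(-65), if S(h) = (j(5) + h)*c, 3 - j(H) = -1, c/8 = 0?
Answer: 0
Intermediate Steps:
c = 0 (c = 8*0 = 0)
G = 3
j(H) = 4 (j(H) = 3 - 1*(-1) = 3 + 1 = 4)
S(h) = 0 (S(h) = (4 + h)*0 = 0)
((5 + 5*4)*S(G))*(-65) = ((5 + 5*4)*0)*(-65) = ((5 + 20)*0)*(-65) = (25*0)*(-65) = 0*(-65) = 0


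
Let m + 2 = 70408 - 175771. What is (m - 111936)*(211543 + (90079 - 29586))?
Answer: -59113694836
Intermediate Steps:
m = -105365 (m = -2 + (70408 - 175771) = -2 - 105363 = -105365)
(m - 111936)*(211543 + (90079 - 29586)) = (-105365 - 111936)*(211543 + (90079 - 29586)) = -217301*(211543 + 60493) = -217301*272036 = -59113694836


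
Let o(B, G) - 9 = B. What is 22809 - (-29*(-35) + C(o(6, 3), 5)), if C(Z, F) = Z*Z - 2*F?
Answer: 21579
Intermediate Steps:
o(B, G) = 9 + B
C(Z, F) = Z² - 2*F
22809 - (-29*(-35) + C(o(6, 3), 5)) = 22809 - (-29*(-35) + ((9 + 6)² - 2*5)) = 22809 - (1015 + (15² - 10)) = 22809 - (1015 + (225 - 10)) = 22809 - (1015 + 215) = 22809 - 1*1230 = 22809 - 1230 = 21579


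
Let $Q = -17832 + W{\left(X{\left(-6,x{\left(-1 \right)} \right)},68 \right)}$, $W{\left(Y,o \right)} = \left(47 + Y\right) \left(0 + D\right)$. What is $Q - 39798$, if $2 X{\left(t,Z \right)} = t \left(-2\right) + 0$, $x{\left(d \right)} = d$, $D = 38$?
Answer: $-55616$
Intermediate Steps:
$X{\left(t,Z \right)} = - t$ ($X{\left(t,Z \right)} = \frac{t \left(-2\right) + 0}{2} = \frac{- 2 t + 0}{2} = \frac{\left(-2\right) t}{2} = - t$)
$W{\left(Y,o \right)} = 1786 + 38 Y$ ($W{\left(Y,o \right)} = \left(47 + Y\right) \left(0 + 38\right) = \left(47 + Y\right) 38 = 1786 + 38 Y$)
$Q = -15818$ ($Q = -17832 + \left(1786 + 38 \left(\left(-1\right) \left(-6\right)\right)\right) = -17832 + \left(1786 + 38 \cdot 6\right) = -17832 + \left(1786 + 228\right) = -17832 + 2014 = -15818$)
$Q - 39798 = -15818 - 39798 = -55616$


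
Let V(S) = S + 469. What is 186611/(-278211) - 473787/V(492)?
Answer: -131992088228/267360771 ≈ -493.69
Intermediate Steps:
V(S) = 469 + S
186611/(-278211) - 473787/V(492) = 186611/(-278211) - 473787/(469 + 492) = 186611*(-1/278211) - 473787/961 = -186611/278211 - 473787*1/961 = -186611/278211 - 473787/961 = -131992088228/267360771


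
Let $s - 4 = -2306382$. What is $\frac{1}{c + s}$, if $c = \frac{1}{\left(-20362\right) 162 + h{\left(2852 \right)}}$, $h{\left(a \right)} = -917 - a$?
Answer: $- \frac{3302413}{7616612690115} \approx -4.3358 \cdot 10^{-7}$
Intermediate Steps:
$s = -2306378$ ($s = 4 - 2306382 = -2306378$)
$c = - \frac{1}{3302413}$ ($c = \frac{1}{\left(-20362\right) 162 - 3769} = \frac{1}{-3298644 - 3769} = \frac{1}{-3302413} = - \frac{1}{3302413} \approx -3.0281 \cdot 10^{-7}$)
$\frac{1}{c + s} = \frac{1}{- \frac{1}{3302413} - 2306378} = \frac{1}{- \frac{7616612690115}{3302413}} = - \frac{3302413}{7616612690115}$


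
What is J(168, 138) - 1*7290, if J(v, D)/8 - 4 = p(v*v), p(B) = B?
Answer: 218534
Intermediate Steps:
J(v, D) = 32 + 8*v² (J(v, D) = 32 + 8*(v*v) = 32 + 8*v²)
J(168, 138) - 1*7290 = (32 + 8*168²) - 1*7290 = (32 + 8*28224) - 7290 = (32 + 225792) - 7290 = 225824 - 7290 = 218534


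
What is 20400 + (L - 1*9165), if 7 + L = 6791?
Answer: 18019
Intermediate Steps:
L = 6784 (L = -7 + 6791 = 6784)
20400 + (L - 1*9165) = 20400 + (6784 - 1*9165) = 20400 + (6784 - 9165) = 20400 - 2381 = 18019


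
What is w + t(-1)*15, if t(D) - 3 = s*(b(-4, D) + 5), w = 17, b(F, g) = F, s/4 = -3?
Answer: -118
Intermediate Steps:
s = -12 (s = 4*(-3) = -12)
t(D) = -9 (t(D) = 3 - 12*(-4 + 5) = 3 - 12*1 = 3 - 12 = -9)
w + t(-1)*15 = 17 - 9*15 = 17 - 135 = -118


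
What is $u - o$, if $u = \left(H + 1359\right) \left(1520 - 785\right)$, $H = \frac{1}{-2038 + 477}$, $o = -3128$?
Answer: $\frac{223444334}{223} \approx 1.002 \cdot 10^{6}$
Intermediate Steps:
$H = - \frac{1}{1561}$ ($H = \frac{1}{-1561} = - \frac{1}{1561} \approx -0.00064061$)
$u = \frac{222746790}{223}$ ($u = \left(- \frac{1}{1561} + 1359\right) \left(1520 - 785\right) = \frac{2121398}{1561} \cdot 735 = \frac{222746790}{223} \approx 9.9886 \cdot 10^{5}$)
$u - o = \frac{222746790}{223} - -3128 = \frac{222746790}{223} + 3128 = \frac{223444334}{223}$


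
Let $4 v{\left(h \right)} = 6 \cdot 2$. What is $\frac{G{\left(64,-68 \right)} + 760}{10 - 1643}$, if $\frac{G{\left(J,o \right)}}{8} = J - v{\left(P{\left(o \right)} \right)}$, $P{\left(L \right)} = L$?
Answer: $- \frac{1248}{1633} \approx -0.76424$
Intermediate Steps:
$v{\left(h \right)} = 3$ ($v{\left(h \right)} = \frac{6 \cdot 2}{4} = \frac{1}{4} \cdot 12 = 3$)
$G{\left(J,o \right)} = -24 + 8 J$ ($G{\left(J,o \right)} = 8 \left(J - 3\right) = 8 \left(-3 + J\right) = -24 + 8 J$)
$\frac{G{\left(64,-68 \right)} + 760}{10 - 1643} = \frac{\left(-24 + 8 \cdot 64\right) + 760}{10 - 1643} = \frac{\left(-24 + 512\right) + 760}{-1633} = \left(488 + 760\right) \left(- \frac{1}{1633}\right) = 1248 \left(- \frac{1}{1633}\right) = - \frac{1248}{1633}$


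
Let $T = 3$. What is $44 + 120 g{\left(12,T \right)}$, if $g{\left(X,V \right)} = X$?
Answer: $1484$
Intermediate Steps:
$44 + 120 g{\left(12,T \right)} = 44 + 120 \cdot 12 = 44 + 1440 = 1484$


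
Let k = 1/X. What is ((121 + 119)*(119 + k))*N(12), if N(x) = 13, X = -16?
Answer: 371085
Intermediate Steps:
k = -1/16 (k = 1/(-16) = -1/16 ≈ -0.062500)
((121 + 119)*(119 + k))*N(12) = ((121 + 119)*(119 - 1/16))*13 = (240*(1903/16))*13 = 28545*13 = 371085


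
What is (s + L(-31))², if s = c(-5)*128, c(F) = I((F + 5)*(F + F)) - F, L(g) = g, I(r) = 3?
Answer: 986049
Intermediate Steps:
c(F) = 3 - F
s = 1024 (s = (3 - 1*(-5))*128 = (3 + 5)*128 = 8*128 = 1024)
(s + L(-31))² = (1024 - 31)² = 993² = 986049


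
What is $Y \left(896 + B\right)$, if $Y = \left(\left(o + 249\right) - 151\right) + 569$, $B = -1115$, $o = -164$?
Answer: $-110157$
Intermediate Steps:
$Y = 503$ ($Y = \left(\left(-164 + 249\right) - 151\right) + 569 = \left(85 - 151\right) + 569 = -66 + 569 = 503$)
$Y \left(896 + B\right) = 503 \left(896 - 1115\right) = 503 \left(-219\right) = -110157$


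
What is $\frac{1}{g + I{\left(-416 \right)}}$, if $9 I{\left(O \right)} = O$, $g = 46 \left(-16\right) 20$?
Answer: $- \frac{9}{132896} \approx -6.7722 \cdot 10^{-5}$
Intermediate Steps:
$g = -14720$ ($g = \left(-736\right) 20 = -14720$)
$I{\left(O \right)} = \frac{O}{9}$
$\frac{1}{g + I{\left(-416 \right)}} = \frac{1}{-14720 + \frac{1}{9} \left(-416\right)} = \frac{1}{-14720 - \frac{416}{9}} = \frac{1}{- \frac{132896}{9}} = - \frac{9}{132896}$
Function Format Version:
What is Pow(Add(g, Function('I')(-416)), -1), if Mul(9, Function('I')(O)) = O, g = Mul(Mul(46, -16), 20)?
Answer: Rational(-9, 132896) ≈ -6.7722e-5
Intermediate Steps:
g = -14720 (g = Mul(-736, 20) = -14720)
Function('I')(O) = Mul(Rational(1, 9), O)
Pow(Add(g, Function('I')(-416)), -1) = Pow(Add(-14720, Mul(Rational(1, 9), -416)), -1) = Pow(Add(-14720, Rational(-416, 9)), -1) = Pow(Rational(-132896, 9), -1) = Rational(-9, 132896)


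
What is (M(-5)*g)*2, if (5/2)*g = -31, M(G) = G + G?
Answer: 248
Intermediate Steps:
M(G) = 2*G
g = -62/5 (g = (⅖)*(-31) = -62/5 ≈ -12.400)
(M(-5)*g)*2 = ((2*(-5))*(-62/5))*2 = -10*(-62/5)*2 = 124*2 = 248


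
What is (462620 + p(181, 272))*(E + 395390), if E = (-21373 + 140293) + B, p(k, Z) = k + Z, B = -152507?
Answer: 167541200619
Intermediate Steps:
p(k, Z) = Z + k
E = -33587 (E = (-21373 + 140293) - 152507 = 118920 - 152507 = -33587)
(462620 + p(181, 272))*(E + 395390) = (462620 + (272 + 181))*(-33587 + 395390) = (462620 + 453)*361803 = 463073*361803 = 167541200619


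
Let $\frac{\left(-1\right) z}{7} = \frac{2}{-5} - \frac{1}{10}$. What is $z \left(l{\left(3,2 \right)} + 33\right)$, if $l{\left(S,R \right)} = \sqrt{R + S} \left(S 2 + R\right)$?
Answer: $\frac{231}{2} + 28 \sqrt{5} \approx 178.11$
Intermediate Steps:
$l{\left(S,R \right)} = \sqrt{R + S} \left(R + 2 S\right)$ ($l{\left(S,R \right)} = \sqrt{R + S} \left(2 S + R\right) = \sqrt{R + S} \left(R + 2 S\right)$)
$z = \frac{7}{2}$ ($z = - 7 \left(\frac{2}{-5} - \frac{1}{10}\right) = - 7 \left(2 \left(- \frac{1}{5}\right) - \frac{1}{10}\right) = - 7 \left(- \frac{2}{5} - \frac{1}{10}\right) = \left(-7\right) \left(- \frac{1}{2}\right) = \frac{7}{2} \approx 3.5$)
$z \left(l{\left(3,2 \right)} + 33\right) = \frac{7 \left(\sqrt{2 + 3} \left(2 + 2 \cdot 3\right) + 33\right)}{2} = \frac{7 \left(\sqrt{5} \left(2 + 6\right) + 33\right)}{2} = \frac{7 \left(\sqrt{5} \cdot 8 + 33\right)}{2} = \frac{7 \left(8 \sqrt{5} + 33\right)}{2} = \frac{7 \left(33 + 8 \sqrt{5}\right)}{2} = \frac{231}{2} + 28 \sqrt{5}$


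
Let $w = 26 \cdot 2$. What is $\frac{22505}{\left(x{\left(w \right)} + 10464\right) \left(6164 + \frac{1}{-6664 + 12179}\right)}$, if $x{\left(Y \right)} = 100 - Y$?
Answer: $\frac{124115075}{357349774032} \approx 0.00034732$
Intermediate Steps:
$w = 52$
$\frac{22505}{\left(x{\left(w \right)} + 10464\right) \left(6164 + \frac{1}{-6664 + 12179}\right)} = \frac{22505}{\left(\left(100 - 52\right) + 10464\right) \left(6164 + \frac{1}{-6664 + 12179}\right)} = \frac{22505}{\left(\left(100 - 52\right) + 10464\right) \left(6164 + \frac{1}{5515}\right)} = \frac{22505}{\left(48 + 10464\right) \left(6164 + \frac{1}{5515}\right)} = \frac{22505}{10512 \cdot \frac{33994461}{5515}} = \frac{22505}{\frac{357349774032}{5515}} = 22505 \cdot \frac{5515}{357349774032} = \frac{124115075}{357349774032}$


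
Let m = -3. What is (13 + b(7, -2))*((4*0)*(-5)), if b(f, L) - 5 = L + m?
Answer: 0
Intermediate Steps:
b(f, L) = 2 + L (b(f, L) = 5 + (L - 3) = 5 + (-3 + L) = 2 + L)
(13 + b(7, -2))*((4*0)*(-5)) = (13 + (2 - 2))*((4*0)*(-5)) = (13 + 0)*(0*(-5)) = 13*0 = 0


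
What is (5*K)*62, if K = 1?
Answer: 310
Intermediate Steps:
(5*K)*62 = (5*1)*62 = 5*62 = 310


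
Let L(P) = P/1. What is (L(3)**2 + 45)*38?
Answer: 2052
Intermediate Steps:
L(P) = P (L(P) = P*1 = P)
(L(3)**2 + 45)*38 = (3**2 + 45)*38 = (9 + 45)*38 = 54*38 = 2052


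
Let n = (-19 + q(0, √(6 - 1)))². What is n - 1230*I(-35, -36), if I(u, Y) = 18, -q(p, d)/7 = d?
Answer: -21534 + 266*√5 ≈ -20939.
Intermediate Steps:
q(p, d) = -7*d
n = (-19 - 7*√5)² (n = (-19 - 7*√(6 - 1))² = (-19 - 7*√5)² ≈ 1200.8)
n - 1230*I(-35, -36) = (606 + 266*√5) - 1230*18 = (606 + 266*√5) - 22140 = -21534 + 266*√5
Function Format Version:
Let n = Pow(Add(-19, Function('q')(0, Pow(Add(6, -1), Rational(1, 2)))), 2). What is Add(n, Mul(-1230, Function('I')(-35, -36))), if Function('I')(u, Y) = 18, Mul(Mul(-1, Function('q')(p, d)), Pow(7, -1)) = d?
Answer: Add(-21534, Mul(266, Pow(5, Rational(1, 2)))) ≈ -20939.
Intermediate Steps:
Function('q')(p, d) = Mul(-7, d)
n = Pow(Add(-19, Mul(-7, Pow(5, Rational(1, 2)))), 2) (n = Pow(Add(-19, Mul(-7, Pow(Add(6, -1), Rational(1, 2)))), 2) = Pow(Add(-19, Mul(-7, Pow(5, Rational(1, 2)))), 2) ≈ 1200.8)
Add(n, Mul(-1230, Function('I')(-35, -36))) = Add(Add(606, Mul(266, Pow(5, Rational(1, 2)))), Mul(-1230, 18)) = Add(Add(606, Mul(266, Pow(5, Rational(1, 2)))), -22140) = Add(-21534, Mul(266, Pow(5, Rational(1, 2))))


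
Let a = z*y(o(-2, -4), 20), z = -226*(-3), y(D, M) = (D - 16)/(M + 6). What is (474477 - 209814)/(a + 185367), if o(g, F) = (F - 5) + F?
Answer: 382291/266660 ≈ 1.4336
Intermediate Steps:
o(g, F) = -5 + 2*F (o(g, F) = (-5 + F) + F = -5 + 2*F)
y(D, M) = (-16 + D)/(6 + M)
z = 678
a = -9831/13 (a = 678*((-16 + (-5 + 2*(-4)))/(6 + 20)) = 678*((-16 + (-5 - 8))/26) = 678*((-16 - 13)/26) = 678*((1/26)*(-29)) = 678*(-29/26) = -9831/13 ≈ -756.23)
(474477 - 209814)/(a + 185367) = (474477 - 209814)/(-9831/13 + 185367) = 264663/(2399940/13) = 264663*(13/2399940) = 382291/266660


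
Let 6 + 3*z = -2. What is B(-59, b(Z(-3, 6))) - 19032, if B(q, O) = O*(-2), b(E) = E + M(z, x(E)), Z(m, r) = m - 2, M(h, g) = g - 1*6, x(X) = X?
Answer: -19000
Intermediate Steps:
z = -8/3 (z = -2 + (⅓)*(-2) = -2 - ⅔ = -8/3 ≈ -2.6667)
M(h, g) = -6 + g (M(h, g) = g - 6 = -6 + g)
Z(m, r) = -2 + m
b(E) = -6 + 2*E (b(E) = E + (-6 + E) = -6 + 2*E)
B(q, O) = -2*O
B(-59, b(Z(-3, 6))) - 19032 = -2*(-6 + 2*(-2 - 3)) - 19032 = -2*(-6 + 2*(-5)) - 19032 = -2*(-6 - 10) - 19032 = -2*(-16) - 19032 = 32 - 19032 = -19000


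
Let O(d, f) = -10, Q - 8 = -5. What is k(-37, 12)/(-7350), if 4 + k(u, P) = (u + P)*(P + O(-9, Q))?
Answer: 9/1225 ≈ 0.0073469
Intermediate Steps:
Q = 3 (Q = 8 - 5 = 3)
k(u, P) = -4 + (-10 + P)*(P + u) (k(u, P) = -4 + (u + P)*(P - 10) = -4 + (P + u)*(-10 + P) = -4 + (-10 + P)*(P + u))
k(-37, 12)/(-7350) = (-4 + 12² - 10*12 - 10*(-37) + 12*(-37))/(-7350) = (-4 + 144 - 120 + 370 - 444)*(-1/7350) = -54*(-1/7350) = 9/1225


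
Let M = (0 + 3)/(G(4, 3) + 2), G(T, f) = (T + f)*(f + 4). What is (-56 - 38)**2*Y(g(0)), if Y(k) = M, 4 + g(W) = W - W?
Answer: 8836/17 ≈ 519.76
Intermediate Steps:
G(T, f) = (4 + f)*(T + f) (G(T, f) = (T + f)*(4 + f) = (4 + f)*(T + f))
g(W) = -4 (g(W) = -4 + (W - W) = -4 + 0 = -4)
M = 1/17 (M = (0 + 3)/((3**2 + 4*4 + 4*3 + 4*3) + 2) = 3/((9 + 16 + 12 + 12) + 2) = 3/(49 + 2) = 3/51 = 3*(1/51) = 1/17 ≈ 0.058824)
Y(k) = 1/17
(-56 - 38)**2*Y(g(0)) = (-56 - 38)**2*(1/17) = (-94)**2*(1/17) = 8836*(1/17) = 8836/17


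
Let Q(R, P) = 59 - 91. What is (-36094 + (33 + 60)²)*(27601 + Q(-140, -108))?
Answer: -756631205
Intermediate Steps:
Q(R, P) = -32
(-36094 + (33 + 60)²)*(27601 + Q(-140, -108)) = (-36094 + (33 + 60)²)*(27601 - 32) = (-36094 + 93²)*27569 = (-36094 + 8649)*27569 = -27445*27569 = -756631205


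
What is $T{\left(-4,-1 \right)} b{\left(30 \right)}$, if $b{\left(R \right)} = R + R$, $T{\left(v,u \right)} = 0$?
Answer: $0$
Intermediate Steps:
$b{\left(R \right)} = 2 R$
$T{\left(-4,-1 \right)} b{\left(30 \right)} = 0 \cdot 2 \cdot 30 = 0 \cdot 60 = 0$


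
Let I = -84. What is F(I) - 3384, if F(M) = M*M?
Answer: 3672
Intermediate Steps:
F(M) = M²
F(I) - 3384 = (-84)² - 3384 = 7056 - 3384 = 3672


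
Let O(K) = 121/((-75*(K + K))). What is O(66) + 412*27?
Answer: 10011589/900 ≈ 11124.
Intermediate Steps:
O(K) = -121/(150*K) (O(K) = 121/((-150*K)) = 121*(-1/(150*K)) = -121/(150*K))
O(66) + 412*27 = -121/150/66 + 412*27 = -121/150*1/66 + 11124 = -11/900 + 11124 = 10011589/900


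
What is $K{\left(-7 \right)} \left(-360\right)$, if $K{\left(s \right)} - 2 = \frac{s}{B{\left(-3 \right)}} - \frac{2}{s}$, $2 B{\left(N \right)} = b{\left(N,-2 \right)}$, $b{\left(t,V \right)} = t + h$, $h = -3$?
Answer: $- \frac{11640}{7} \approx -1662.9$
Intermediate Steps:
$b{\left(t,V \right)} = -3 + t$ ($b{\left(t,V \right)} = t - 3 = -3 + t$)
$B{\left(N \right)} = - \frac{3}{2} + \frac{N}{2}$ ($B{\left(N \right)} = \frac{-3 + N}{2} = - \frac{3}{2} + \frac{N}{2}$)
$K{\left(s \right)} = 2 - \frac{2}{s} - \frac{s}{3}$ ($K{\left(s \right)} = 2 + \left(\frac{s}{- \frac{3}{2} + \frac{1}{2} \left(-3\right)} - \frac{2}{s}\right) = 2 + \left(\frac{s}{- \frac{3}{2} - \frac{3}{2}} - \frac{2}{s}\right) = 2 + \left(\frac{s}{-3} - \frac{2}{s}\right) = 2 + \left(s \left(- \frac{1}{3}\right) - \frac{2}{s}\right) = 2 - \left(\frac{2}{s} + \frac{s}{3}\right) = 2 - \frac{2}{s} - \frac{s}{3}$)
$K{\left(-7 \right)} \left(-360\right) = \left(2 - \frac{2}{-7} - - \frac{7}{3}\right) \left(-360\right) = \left(2 - - \frac{2}{7} + \frac{7}{3}\right) \left(-360\right) = \left(2 + \frac{2}{7} + \frac{7}{3}\right) \left(-360\right) = \frac{97}{21} \left(-360\right) = - \frac{11640}{7}$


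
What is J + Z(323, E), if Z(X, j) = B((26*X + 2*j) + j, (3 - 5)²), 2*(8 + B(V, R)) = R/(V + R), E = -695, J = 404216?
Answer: 2553381938/6317 ≈ 4.0421e+5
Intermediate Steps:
B(V, R) = -8 + R/(2*(R + V)) (B(V, R) = -8 + (R/(V + R))/2 = -8 + (R/(R + V))/2 = -8 + R/(2*(R + V)))
Z(X, j) = (-30 - 208*X - 24*j)/(4 + 3*j + 26*X) (Z(X, j) = (-8*((26*X + 2*j) + j) - 15*(3 - 5)²/2)/((3 - 5)² + ((26*X + 2*j) + j)) = (-8*((2*j + 26*X) + j) - 15/2*(-2)²)/((-2)² + ((2*j + 26*X) + j)) = (-8*(3*j + 26*X) - 15/2*4)/(4 + (3*j + 26*X)) = ((-208*X - 24*j) - 30)/(4 + 3*j + 26*X) = (-30 - 208*X - 24*j)/(4 + 3*j + 26*X))
J + Z(323, E) = 404216 + 2*(-15 - 104*323 - 12*(-695))/(4 + 3*(-695) + 26*323) = 404216 + 2*(-15 - 33592 + 8340)/(4 - 2085 + 8398) = 404216 + 2*(-25267)/6317 = 404216 + 2*(1/6317)*(-25267) = 404216 - 50534/6317 = 2553381938/6317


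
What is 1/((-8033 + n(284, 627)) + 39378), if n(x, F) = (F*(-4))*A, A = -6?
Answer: 1/46393 ≈ 2.1555e-5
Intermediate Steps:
n(x, F) = 24*F (n(x, F) = (F*(-4))*(-6) = -4*F*(-6) = 24*F)
1/((-8033 + n(284, 627)) + 39378) = 1/((-8033 + 24*627) + 39378) = 1/((-8033 + 15048) + 39378) = 1/(7015 + 39378) = 1/46393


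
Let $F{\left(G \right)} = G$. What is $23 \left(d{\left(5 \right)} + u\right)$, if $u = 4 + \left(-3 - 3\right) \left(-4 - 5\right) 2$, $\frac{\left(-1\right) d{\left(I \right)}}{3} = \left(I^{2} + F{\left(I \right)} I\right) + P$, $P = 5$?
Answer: $-1219$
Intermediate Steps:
$d{\left(I \right)} = -15 - 6 I^{2}$ ($d{\left(I \right)} = - 3 \left(\left(I^{2} + I I\right) + 5\right) = - 3 \left(\left(I^{2} + I^{2}\right) + 5\right) = - 3 \left(2 I^{2} + 5\right) = - 3 \left(5 + 2 I^{2}\right) = -15 - 6 I^{2}$)
$u = 112$ ($u = 4 + \left(-6\right) \left(-9\right) 2 = 4 + 54 \cdot 2 = 4 + 108 = 112$)
$23 \left(d{\left(5 \right)} + u\right) = 23 \left(\left(-15 - 6 \cdot 5^{2}\right) + 112\right) = 23 \left(\left(-15 - 150\right) + 112\right) = 23 \left(-165 + 112\right) = 23 \left(-53\right) = -1219$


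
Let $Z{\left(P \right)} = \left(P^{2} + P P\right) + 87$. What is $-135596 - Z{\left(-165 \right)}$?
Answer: $-190133$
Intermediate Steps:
$Z{\left(P \right)} = 87 + 2 P^{2}$ ($Z{\left(P \right)} = \left(P^{2} + P^{2}\right) + 87 = 2 P^{2} + 87 = 87 + 2 P^{2}$)
$-135596 - Z{\left(-165 \right)} = -135596 - \left(87 + 2 \left(-165\right)^{2}\right) = -135596 - \left(87 + 2 \cdot 27225\right) = -135596 - \left(87 + 54450\right) = -135596 - 54537 = -190133$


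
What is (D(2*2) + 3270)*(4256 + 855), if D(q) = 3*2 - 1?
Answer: 16738525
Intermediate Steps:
D(q) = 5 (D(q) = 6 - 1 = 5)
(D(2*2) + 3270)*(4256 + 855) = (5 + 3270)*(4256 + 855) = 3275*5111 = 16738525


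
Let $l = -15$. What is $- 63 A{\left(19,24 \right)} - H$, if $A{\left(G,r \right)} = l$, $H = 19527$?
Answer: $-18582$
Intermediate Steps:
$A{\left(G,r \right)} = -15$
$- 63 A{\left(19,24 \right)} - H = \left(-63\right) \left(-15\right) - 19527 = 945 - 19527 = -18582$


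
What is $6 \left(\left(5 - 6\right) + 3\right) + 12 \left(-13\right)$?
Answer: $-144$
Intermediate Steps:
$6 \left(\left(5 - 6\right) + 3\right) + 12 \left(-13\right) = 6 \left(\left(5 - 6\right) + 3\right) - 156 = 6 \left(-1 + 3\right) - 156 = 6 \cdot 2 - 156 = 12 - 156 = -144$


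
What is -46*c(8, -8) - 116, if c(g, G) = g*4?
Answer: -1588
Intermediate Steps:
c(g, G) = 4*g
-46*c(8, -8) - 116 = -184*8 - 116 = -46*32 - 116 = -1472 - 116 = -1588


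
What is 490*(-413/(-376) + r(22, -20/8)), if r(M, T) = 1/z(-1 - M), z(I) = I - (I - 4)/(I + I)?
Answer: 3015663/5828 ≈ 517.44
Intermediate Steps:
z(I) = I - (-4 + I)/(2*I)
r(M, T) = 1/(-3/2 - M + 2/(-1 - M)) (r(M, T) = 1/(-½ + (-1 - M) + 2/(-1 - M)) = 1/(-3/2 - M + 2/(-1 - M)))
490*(-413/(-376) + r(22, -20/8)) = 490*(-413/(-376) + 2*(-1 - 1*22)/(4 + (1 + 22)*(3 + 2*22))) = 490*(-413*(-1/376) + 2*(-1 - 22)/(4 + 23*(3 + 44))) = 490*(413/376 + 2*(-23)/(4 + 23*47)) = 490*(413/376 + 2*(-23)/(4 + 1081)) = 490*(413/376 + 2*(-23)/1085) = 490*(413/376 + 2*(1/1085)*(-23)) = 490*(413/376 - 46/1085) = 490*(430809/407960) = 3015663/5828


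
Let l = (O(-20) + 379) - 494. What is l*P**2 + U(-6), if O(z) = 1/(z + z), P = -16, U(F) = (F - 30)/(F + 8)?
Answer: -147322/5 ≈ -29464.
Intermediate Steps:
U(F) = (-30 + F)/(8 + F)
O(z) = 1/(2*z)
l = -4601/40 (l = ((1/2)/(-20) + 379) - 494 = ((1/2)*(-1/20) + 379) - 494 = (-1/40 + 379) - 494 = 15159/40 - 494 = -4601/40 ≈ -115.03)
l*P**2 + U(-6) = -4601/40*(-16)**2 + (-30 - 6)/(8 - 6) = -4601/40*256 - 36/2 = -147232/5 + (1/2)*(-36) = -147232/5 - 18 = -147322/5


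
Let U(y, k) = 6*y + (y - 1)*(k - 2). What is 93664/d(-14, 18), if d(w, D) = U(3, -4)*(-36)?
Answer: -11708/27 ≈ -433.63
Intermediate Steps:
U(y, k) = 6*y + (-1 + y)*(-2 + k)
d(w, D) = -216 (d(w, D) = (2 - 1*(-4) + 4*3 - 4*3)*(-36) = (2 + 4 + 12 - 12)*(-36) = 6*(-36) = -216)
93664/d(-14, 18) = 93664/(-216) = 93664*(-1/216) = -11708/27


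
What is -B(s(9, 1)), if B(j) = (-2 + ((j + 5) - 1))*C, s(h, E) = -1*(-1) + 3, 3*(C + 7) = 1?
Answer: 40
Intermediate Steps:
C = -20/3 (C = -7 + (1/3)*1 = -7 + 1/3 = -20/3 ≈ -6.6667)
s(h, E) = 4 (s(h, E) = 1 + 3 = 4)
B(j) = -40/3 - 20*j/3 (B(j) = (-2 + ((j + 5) - 1))*(-20/3) = (-2 + ((5 + j) - 1))*(-20/3) = (-2 + (4 + j))*(-20/3) = (2 + j)*(-20/3) = -40/3 - 20*j/3)
-B(s(9, 1)) = -(-40/3 - 20/3*4) = -(-40/3 - 80/3) = -1*(-40) = 40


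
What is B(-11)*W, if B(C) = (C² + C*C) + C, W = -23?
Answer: -5313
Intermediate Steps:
B(C) = C + 2*C² (B(C) = (C² + C²) + C = 2*C² + C = C + 2*C²)
B(-11)*W = -11*(1 + 2*(-11))*(-23) = -11*(1 - 22)*(-23) = -11*(-21)*(-23) = 231*(-23) = -5313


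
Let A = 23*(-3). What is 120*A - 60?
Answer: -8340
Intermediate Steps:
A = -69
120*A - 60 = 120*(-69) - 60 = -8280 - 60 = -8340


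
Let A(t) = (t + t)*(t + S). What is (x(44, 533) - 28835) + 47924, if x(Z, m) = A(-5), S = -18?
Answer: 19319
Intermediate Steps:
A(t) = 2*t*(-18 + t) (A(t) = (t + t)*(t - 18) = (2*t)*(-18 + t) = 2*t*(-18 + t))
x(Z, m) = 230 (x(Z, m) = 2*(-5)*(-18 - 5) = 2*(-5)*(-23) = 230)
(x(44, 533) - 28835) + 47924 = (230 - 28835) + 47924 = -28605 + 47924 = 19319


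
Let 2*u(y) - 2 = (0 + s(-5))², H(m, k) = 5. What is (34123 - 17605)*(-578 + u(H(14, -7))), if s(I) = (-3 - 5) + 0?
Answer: -9002310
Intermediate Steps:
s(I) = -8 (s(I) = -8 + 0 = -8)
u(y) = 33 (u(y) = 1 + (0 - 8)²/2 = 1 + (½)*(-8)² = 1 + (½)*64 = 1 + 32 = 33)
(34123 - 17605)*(-578 + u(H(14, -7))) = (34123 - 17605)*(-578 + 33) = 16518*(-545) = -9002310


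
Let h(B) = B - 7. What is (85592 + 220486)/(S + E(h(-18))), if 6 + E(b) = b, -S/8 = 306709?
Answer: -102026/817901 ≈ -0.12474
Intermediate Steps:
h(B) = -7 + B
S = -2453672 (S = -8*306709 = -2453672)
E(b) = -6 + b
(85592 + 220486)/(S + E(h(-18))) = (85592 + 220486)/(-2453672 + (-6 + (-7 - 18))) = 306078/(-2453672 + (-6 - 25)) = 306078/(-2453672 - 31) = 306078/(-2453703) = 306078*(-1/2453703) = -102026/817901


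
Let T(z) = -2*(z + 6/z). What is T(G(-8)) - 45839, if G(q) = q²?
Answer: -735475/16 ≈ -45967.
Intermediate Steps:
T(z) = -12/z - 2*z
T(G(-8)) - 45839 = (-12/((-8)²) - 2*(-8)²) - 45839 = (-12/64 - 2*64) - 45839 = (-12*1/64 - 128) - 45839 = (-3/16 - 128) - 45839 = -2051/16 - 45839 = -735475/16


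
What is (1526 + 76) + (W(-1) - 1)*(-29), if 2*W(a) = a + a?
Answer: 1660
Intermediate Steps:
W(a) = a (W(a) = (a + a)/2 = (2*a)/2 = a)
(1526 + 76) + (W(-1) - 1)*(-29) = (1526 + 76) + (-1 - 1)*(-29) = 1602 - 2*(-29) = 1602 + 58 = 1660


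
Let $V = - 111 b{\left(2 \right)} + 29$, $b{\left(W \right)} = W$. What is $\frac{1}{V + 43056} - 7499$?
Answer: $- \frac{321429636}{42863} \approx -7499.0$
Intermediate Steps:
$V = -193$ ($V = \left(-111\right) 2 + 29 = -222 + 29 = -193$)
$\frac{1}{V + 43056} - 7499 = \frac{1}{-193 + 43056} - 7499 = \frac{1}{42863} - 7499 = - \frac{321429636}{42863}$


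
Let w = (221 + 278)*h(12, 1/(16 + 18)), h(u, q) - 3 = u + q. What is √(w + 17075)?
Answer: √28408326/34 ≈ 156.76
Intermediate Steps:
h(u, q) = 3 + q + u (h(u, q) = 3 + (u + q) = 3 + (q + u) = 3 + q + u)
w = 254989/34 (w = (221 + 278)*(3 + 1/(16 + 18) + 12) = 499*(3 + 1/34 + 12) = 499*(511/34) = 254989/34 ≈ 7499.7)
√(w + 17075) = √(254989/34 + 17075) = √(835539/34) = √28408326/34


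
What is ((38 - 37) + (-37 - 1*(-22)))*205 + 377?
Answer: -2493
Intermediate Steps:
((38 - 37) + (-37 - 1*(-22)))*205 + 377 = (1 + (-37 + 22))*205 + 377 = (1 - 15)*205 + 377 = -14*205 + 377 = -2870 + 377 = -2493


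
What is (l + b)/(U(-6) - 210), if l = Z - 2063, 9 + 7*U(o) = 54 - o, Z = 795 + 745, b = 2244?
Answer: -12047/1419 ≈ -8.4898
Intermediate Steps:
Z = 1540
U(o) = 45/7 - o/7 (U(o) = -9/7 + (54 - o)/7 = -9/7 + (54/7 - o/7) = 45/7 - o/7)
l = -523 (l = 1540 - 2063 = -523)
(l + b)/(U(-6) - 210) = (-523 + 2244)/((45/7 - 1/7*(-6)) - 210) = 1721/((45/7 + 6/7) - 210) = 1721/(51/7 - 210) = 1721/(-1419/7) = 1721*(-7/1419) = -12047/1419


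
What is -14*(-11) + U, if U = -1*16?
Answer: 138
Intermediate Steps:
U = -16
-14*(-11) + U = -14*(-11) - 16 = 154 - 16 = 138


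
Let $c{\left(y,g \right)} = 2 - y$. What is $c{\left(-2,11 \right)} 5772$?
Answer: $23088$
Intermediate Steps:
$c{\left(-2,11 \right)} 5772 = \left(2 - -2\right) 5772 = \left(2 + 2\right) 5772 = 4 \cdot 5772 = 23088$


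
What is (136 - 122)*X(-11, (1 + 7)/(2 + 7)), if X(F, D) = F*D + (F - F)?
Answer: -1232/9 ≈ -136.89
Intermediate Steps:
X(F, D) = D*F (X(F, D) = D*F + 0 = D*F)
(136 - 122)*X(-11, (1 + 7)/(2 + 7)) = (136 - 122)*(((1 + 7)/(2 + 7))*(-11)) = 14*((8/9)*(-11)) = 14*(-88/9) = -1232/9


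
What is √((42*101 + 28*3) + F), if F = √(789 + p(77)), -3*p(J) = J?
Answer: √(38934 + 3*√6870)/3 ≈ 65.982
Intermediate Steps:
p(J) = -J/3
F = √6870/3 (F = √(789 - ⅓*77) = √(789 - 77/3) = √(2290/3) = √6870/3 ≈ 27.628)
√((42*101 + 28*3) + F) = √((42*101 + 28*3) + √6870/3) = √((4242 + 84) + √6870/3) = √(4326 + √6870/3)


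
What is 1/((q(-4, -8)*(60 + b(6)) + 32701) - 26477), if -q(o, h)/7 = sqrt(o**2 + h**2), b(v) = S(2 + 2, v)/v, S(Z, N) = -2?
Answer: 3501/13940179 + 3759*sqrt(5)/55760716 ≈ 0.00040188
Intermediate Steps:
b(v) = -2/v
q(o, h) = -7*sqrt(h**2 + o**2) (q(o, h) = -7*sqrt(o**2 + h**2) = -7*sqrt(h**2 + o**2))
1/((q(-4, -8)*(60 + b(6)) + 32701) - 26477) = 1/(((-7*sqrt((-8)**2 + (-4)**2))*(60 - 2/6) + 32701) - 26477) = 1/(((-7*sqrt(64 + 16))*(60 - 2*1/6) + 32701) - 26477) = 1/(((-28*sqrt(5))*(60 - 1/3) + 32701) - 26477) = 1/((-28*sqrt(5)*(179/3) + 32701) - 26477) = 1/((-5012*sqrt(5)/3 + 32701) - 26477) = 1/((32701 - 5012*sqrt(5)/3) - 26477) = 1/(6224 - 5012*sqrt(5)/3)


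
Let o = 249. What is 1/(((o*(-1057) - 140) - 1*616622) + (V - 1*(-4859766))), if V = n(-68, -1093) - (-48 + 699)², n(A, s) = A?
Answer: 1/3555942 ≈ 2.8122e-7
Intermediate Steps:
V = -423869 (V = -68 - (-48 + 699)² = -68 - 1*651² = -68 - 1*423801 = -68 - 423801 = -423869)
1/(((o*(-1057) - 140) - 1*616622) + (V - 1*(-4859766))) = 1/(((249*(-1057) - 140) - 1*616622) + (-423869 - 1*(-4859766))) = 1/(((-263193 - 140) - 616622) + (-423869 + 4859766)) = 1/((-263333 - 616622) + 4435897) = 1/(-879955 + 4435897) = 1/3555942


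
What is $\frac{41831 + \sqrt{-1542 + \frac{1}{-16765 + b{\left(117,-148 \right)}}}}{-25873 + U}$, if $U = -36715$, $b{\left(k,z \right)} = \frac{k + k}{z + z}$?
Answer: $- \frac{41831}{62588} - \frac{i \sqrt{9494145727509274}}{155301920156} \approx -0.66835 - 0.00062741 i$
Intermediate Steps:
$b{\left(k,z \right)} = \frac{k}{z}$ ($b{\left(k,z \right)} = \frac{2 k}{2 z} = 2 k \frac{1}{2 z} = \frac{k}{z}$)
$\frac{41831 + \sqrt{-1542 + \frac{1}{-16765 + b{\left(117,-148 \right)}}}}{-25873 + U} = \frac{41831 + \sqrt{-1542 + \frac{1}{-16765 + \frac{117}{-148}}}}{-25873 - 36715} = \frac{41831 + \sqrt{-1542 + \frac{1}{-16765 + 117 \left(- \frac{1}{148}\right)}}}{-62588} = \left(41831 + \sqrt{-1542 + \frac{1}{-16765 - \frac{117}{148}}}\right) \left(- \frac{1}{62588}\right) = \left(41831 + \sqrt{-1542 + \frac{1}{- \frac{2481337}{148}}}\right) \left(- \frac{1}{62588}\right) = \left(41831 + \sqrt{-1542 - \frac{148}{2481337}}\right) \left(- \frac{1}{62588}\right) = \left(41831 + \sqrt{- \frac{3826221802}{2481337}}\right) \left(- \frac{1}{62588}\right) = \left(41831 + \frac{i \sqrt{9494145727509274}}{2481337}\right) \left(- \frac{1}{62588}\right) = - \frac{41831}{62588} - \frac{i \sqrt{9494145727509274}}{155301920156}$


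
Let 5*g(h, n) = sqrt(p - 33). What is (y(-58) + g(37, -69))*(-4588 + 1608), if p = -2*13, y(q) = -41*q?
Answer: -7086440 - 596*I*sqrt(59) ≈ -7.0864e+6 - 4578.0*I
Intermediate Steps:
p = -26
g(h, n) = I*sqrt(59)/5 (g(h, n) = sqrt(-26 - 33)/5 = sqrt(-59)/5 = (I*sqrt(59))/5 = I*sqrt(59)/5)
(y(-58) + g(37, -69))*(-4588 + 1608) = (-41*(-58) + I*sqrt(59)/5)*(-4588 + 1608) = (2378 + I*sqrt(59)/5)*(-2980) = -7086440 - 596*I*sqrt(59)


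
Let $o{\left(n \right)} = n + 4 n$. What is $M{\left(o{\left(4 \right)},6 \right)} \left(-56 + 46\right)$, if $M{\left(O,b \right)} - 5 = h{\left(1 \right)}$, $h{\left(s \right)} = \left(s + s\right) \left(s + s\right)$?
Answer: $-90$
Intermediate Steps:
$h{\left(s \right)} = 4 s^{2}$ ($h{\left(s \right)} = 2 s 2 s = 4 s^{2}$)
$o{\left(n \right)} = 5 n$
$M{\left(O,b \right)} = 9$ ($M{\left(O,b \right)} = 5 + 4 \cdot 1^{2} = 5 + 4 \cdot 1 = 5 + 4 = 9$)
$M{\left(o{\left(4 \right)},6 \right)} \left(-56 + 46\right) = 9 \left(-56 + 46\right) = 9 \left(-10\right) = -90$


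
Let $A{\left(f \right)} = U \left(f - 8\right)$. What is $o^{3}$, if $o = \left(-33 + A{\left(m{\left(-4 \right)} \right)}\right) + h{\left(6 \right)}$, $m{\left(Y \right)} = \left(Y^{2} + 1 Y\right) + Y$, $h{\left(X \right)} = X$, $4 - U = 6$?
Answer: $-19683$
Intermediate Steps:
$U = -2$ ($U = 4 - 6 = -2$)
$m{\left(Y \right)} = Y^{2} + 2 Y$ ($m{\left(Y \right)} = \left(Y^{2} + Y\right) + Y = \left(Y + Y^{2}\right) + Y = Y^{2} + 2 Y$)
$A{\left(f \right)} = 16 - 2 f$ ($A{\left(f \right)} = - 2 \left(f - 8\right) = - 2 \left(-8 + f\right) = 16 - 2 f$)
$o = -27$ ($o = \left(-33 + \left(16 - 2 \left(- 4 \left(2 - 4\right)\right)\right)\right) + 6 = \left(-33 + \left(16 - 2 \left(\left(-4\right) \left(-2\right)\right)\right)\right) + 6 = \left(-33 + \left(16 - 16\right)\right) + 6 = \left(-33 + 0\right) + 6 = -33 + 6 = -27$)
$o^{3} = \left(-27\right)^{3} = -19683$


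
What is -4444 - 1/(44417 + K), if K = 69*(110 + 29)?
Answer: -240011553/54008 ≈ -4444.0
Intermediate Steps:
K = 9591 (K = 69*139 = 9591)
-4444 - 1/(44417 + K) = -4444 - 1/(44417 + 9591) = -4444 - 1/54008 = -240011553/54008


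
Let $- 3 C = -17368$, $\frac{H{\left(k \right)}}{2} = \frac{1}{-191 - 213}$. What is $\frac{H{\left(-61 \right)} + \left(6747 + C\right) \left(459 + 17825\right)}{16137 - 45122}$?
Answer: $- \frac{138903877109}{17564910} \approx -7908.0$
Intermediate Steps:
$H{\left(k \right)} = - \frac{1}{202}$ ($H{\left(k \right)} = \frac{2}{-191 - 213} = \frac{2}{-404} = 2 \left(- \frac{1}{404}\right) = - \frac{1}{202}$)
$C = \frac{17368}{3}$ ($C = \left(- \frac{1}{3}\right) \left(-17368\right) = \frac{17368}{3} \approx 5789.3$)
$\frac{H{\left(-61 \right)} + \left(6747 + C\right) \left(459 + 17825\right)}{16137 - 45122} = \frac{- \frac{1}{202} + \left(6747 + \frac{17368}{3}\right) \left(459 + 17825\right)}{16137 - 45122} = \frac{- \frac{1}{202} + \frac{37609}{3} \cdot 18284}{-28985} = \left(- \frac{1}{202} + \frac{687642956}{3}\right) \left(- \frac{1}{28985}\right) = \frac{138903877109}{606} \left(- \frac{1}{28985}\right) = - \frac{138903877109}{17564910}$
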